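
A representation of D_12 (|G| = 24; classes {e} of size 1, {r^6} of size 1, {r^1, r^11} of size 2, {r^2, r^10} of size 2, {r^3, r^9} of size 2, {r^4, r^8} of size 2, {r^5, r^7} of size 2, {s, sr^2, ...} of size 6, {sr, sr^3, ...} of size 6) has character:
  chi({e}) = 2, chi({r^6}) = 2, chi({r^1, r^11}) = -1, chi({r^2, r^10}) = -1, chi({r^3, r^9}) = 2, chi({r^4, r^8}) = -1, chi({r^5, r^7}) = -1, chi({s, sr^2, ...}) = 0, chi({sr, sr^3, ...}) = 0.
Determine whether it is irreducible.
Irreducible: <chi, chi> = 1.

Why: <chi, chi> = (1/|G|) sum_C |C| * |chi(C)|^2 = (1/24)[1*|2|^2 + 1*|2|^2 + 2*|-1|^2 + 2*|-1|^2 + 2*|2|^2 + 2*|-1|^2 + 2*|-1|^2 + 6*|0|^2 + 6*|0|^2]
  = (1/24)[(4) + (4) + (2) + (2) + (8) + (2) + (2) + (0) + (0)] = 24/24 = 1.
A character is irreducible iff <chi, chi> = 1, so this representation is irreducible.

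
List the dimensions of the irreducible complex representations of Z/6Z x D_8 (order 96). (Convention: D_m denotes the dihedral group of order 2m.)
Dimensions: 1, 1, 1, 1, 1, 1, 1, 1, 1, 1, 1, 1, 1, 1, 1, 1, 1, 1, 1, 1, 1, 1, 1, 1, 2, 2, 2, 2, 2, 2, 2, 2, 2, 2, 2, 2, 2, 2, 2, 2, 2, 2

Argument: There are 42 irreducibles (= number of conjugacy classes). Their dimensions d_i satisfy sum d_i^2 = |G| = 96: 1 + 1 + 1 + 1 + 1 + 1 + 1 + 1 + 1 + 1 + 1 + 1 + 1 + 1 + 1 + 1 + 1 + 1 + 1 + 1 + 1 + 1 + 1 + 1 + 4 + 4 + 4 + 4 + 4 + 4 + 4 + 4 + 4 + 4 + 4 + 4 + 4 + 4 + 4 + 4 + 4 + 4 = 96. (For the product with Z/6Z: each of the 6 1-dim characters of Z/6Z tensors with each irrep of D_8, giving 6 copies of each D_8-dimension.)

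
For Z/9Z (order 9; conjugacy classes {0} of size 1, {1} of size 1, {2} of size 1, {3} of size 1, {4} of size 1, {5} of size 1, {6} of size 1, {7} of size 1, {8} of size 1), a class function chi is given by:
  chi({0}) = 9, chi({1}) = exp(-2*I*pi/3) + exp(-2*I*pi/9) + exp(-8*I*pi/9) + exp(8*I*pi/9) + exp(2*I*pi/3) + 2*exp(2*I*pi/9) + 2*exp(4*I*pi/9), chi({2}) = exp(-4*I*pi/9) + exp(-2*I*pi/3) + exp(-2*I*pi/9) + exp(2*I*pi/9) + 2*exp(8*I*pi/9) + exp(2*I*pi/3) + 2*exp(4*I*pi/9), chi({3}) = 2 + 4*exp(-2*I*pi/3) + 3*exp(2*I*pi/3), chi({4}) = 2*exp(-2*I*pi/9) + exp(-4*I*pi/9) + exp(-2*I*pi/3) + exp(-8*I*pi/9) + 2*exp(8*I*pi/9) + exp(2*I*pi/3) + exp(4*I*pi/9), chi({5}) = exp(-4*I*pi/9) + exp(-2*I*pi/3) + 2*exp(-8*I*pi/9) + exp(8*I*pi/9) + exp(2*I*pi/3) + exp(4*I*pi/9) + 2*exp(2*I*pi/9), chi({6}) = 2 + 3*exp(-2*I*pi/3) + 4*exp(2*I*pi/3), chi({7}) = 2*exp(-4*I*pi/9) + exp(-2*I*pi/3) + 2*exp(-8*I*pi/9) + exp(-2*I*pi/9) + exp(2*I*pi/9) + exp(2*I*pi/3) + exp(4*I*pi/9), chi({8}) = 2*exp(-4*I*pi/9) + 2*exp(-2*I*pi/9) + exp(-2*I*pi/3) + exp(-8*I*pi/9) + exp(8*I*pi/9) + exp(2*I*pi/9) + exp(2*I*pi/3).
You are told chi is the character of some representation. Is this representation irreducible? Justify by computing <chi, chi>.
Not irreducible (reducible): <chi, chi> = 13 > 1.

Explanation: <chi, chi> = (1/|G|) sum_C |C| * |chi(C)|^2 = (1/9)[1*|9|^2 + 1*|exp(-2*I*pi/3) + exp(-2*I*pi/9) + exp(-8*I*pi/9) + exp(8*I*pi/9) + exp(2*I*pi/3) + 2*exp(2*I*pi/9) + 2*exp(4*I*pi/9)|^2 + 1*|exp(-4*I*pi/9) + exp(-2*I*pi/3) + exp(-2*I*pi/9) + exp(2*I*pi/9) + 2*exp(8*I*pi/9) + exp(2*I*pi/3) + 2*exp(4*I*pi/9)|^2 + 1*|2 + 4*exp(-2*I*pi/3) + 3*exp(2*I*pi/3)|^2 + 1*|2*exp(-2*I*pi/9) + exp(-4*I*pi/9) + exp(-2*I*pi/3) + exp(-8*I*pi/9) + 2*exp(8*I*pi/9) + exp(2*I*pi/3) + exp(4*I*pi/9)|^2 + 1*|exp(-4*I*pi/9) + exp(-2*I*pi/3) + 2*exp(-8*I*pi/9) + exp(8*I*pi/9) + exp(2*I*pi/3) + exp(4*I*pi/9) + 2*exp(2*I*pi/9)|^2 + 1*|2 + 3*exp(-2*I*pi/3) + 4*exp(2*I*pi/3)|^2 + 1*|2*exp(-4*I*pi/9) + exp(-2*I*pi/3) + 2*exp(-8*I*pi/9) + exp(-2*I*pi/9) + exp(2*I*pi/9) + exp(2*I*pi/3) + exp(4*I*pi/9)|^2 + 1*|2*exp(-4*I*pi/9) + 2*exp(-2*I*pi/9) + exp(-2*I*pi/3) + exp(-8*I*pi/9) + exp(8*I*pi/9) + exp(2*I*pi/9) + exp(2*I*pi/3)|^2]
  = (1/9)[(81) + (13 + 9*exp(-4*I*pi/9) + 8*exp(-2*I*pi/3) + 9*exp(-2*I*pi/9) + 8*exp(-8*I*pi/9) + 8*exp(8*I*pi/9) + 9*exp(2*I*pi/9) + 8*exp(2*I*pi/3) + 9*exp(4*I*pi/9)) + (13 + 9*exp(-4*I*pi/9) + 8*exp(-2*I*pi/3) + 8*exp(-2*I*pi/9) + 9*exp(-8*I*pi/9) + 9*exp(8*I*pi/9) + 8*exp(2*I*pi/9) + 8*exp(2*I*pi/3) + 9*exp(4*I*pi/9)) + (3) + (13 + 8*exp(-4*I*pi/9) + 8*exp(-2*I*pi/3) + 9*exp(-2*I*pi/9) + 9*exp(-8*I*pi/9) + 9*exp(8*I*pi/9) + 9*exp(2*I*pi/9) + 8*exp(2*I*pi/3) + 8*exp(4*I*pi/9)) + (13 + 8*exp(-4*I*pi/9) + 8*exp(-2*I*pi/3) + 9*exp(-2*I*pi/9) + 9*exp(-8*I*pi/9) + 9*exp(8*I*pi/9) + 9*exp(2*I*pi/9) + 8*exp(2*I*pi/3) + 8*exp(4*I*pi/9)) + (3) + (13 + 9*exp(-4*I*pi/9) + 8*exp(-2*I*pi/3) + 8*exp(-2*I*pi/9) + 9*exp(-8*I*pi/9) + 9*exp(8*I*pi/9) + 8*exp(2*I*pi/9) + 8*exp(2*I*pi/3) + 9*exp(4*I*pi/9)) + (13 + 9*exp(-4*I*pi/9) + 8*exp(-2*I*pi/3) + 9*exp(-2*I*pi/9) + 8*exp(-8*I*pi/9) + 8*exp(8*I*pi/9) + 9*exp(2*I*pi/9) + 8*exp(2*I*pi/3) + 9*exp(4*I*pi/9))] = 117/9 = 13.
(Exp terms are combined using exp(i*s)*conj(exp(i*t)) = exp(i*(s-t)), and sums of them are collapsed using the identity that for every m > 1 the m distinct m-th roots of unity sum to 0, e.g. 1 + exp(2*I*pi/3) + exp(-2*I*pi/3) = 0.)
A character is irreducible iff <chi, chi> = 1, so this representation is reducible.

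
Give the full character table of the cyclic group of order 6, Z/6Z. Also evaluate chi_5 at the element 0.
Character table of Z/6Z (irreps indexed chi_0,...,chi_5 with chi_k(m) = zeta_6^(k*m), zeta_6 = exp(2*pi*i/6)):
  irrep \ class  {0} (size 1)  {1} (size 1)    {2} (size 1)    {3} (size 1)  {4} (size 1)    {5} (size 1)  
  chi_0          1             1               1               1             1               1             
  chi_1          1             exp(I*pi/3)     exp(2*I*pi/3)   -1            exp(-2*I*pi/3)  exp(-I*pi/3)  
  chi_2          1             exp(2*I*pi/3)   exp(-2*I*pi/3)  1             exp(2*I*pi/3)   exp(-2*I*pi/3)
  chi_3          1             -1              1               -1            1               -1            
  chi_4          1             exp(-2*I*pi/3)  exp(2*I*pi/3)   1             exp(-2*I*pi/3)  exp(2*I*pi/3) 
  chi_5          1             exp(-I*pi/3)    exp(-2*I*pi/3)  -1            exp(2*I*pi/3)   exp(I*pi/3)   

Spot check: chi_5(0) = zeta_6^(5*0) = zeta_6^0 = 1.

Proof sketch: Z/6Z is abelian, so all 6 irreducible complex representations are 1-dimensional. They are given by chi_k(m) = zeta_6^(k*m) for k = 0,...,5. Row orthogonality: sum_m chi_k(m) conj(chi_l(m)) = 6 * [k = l].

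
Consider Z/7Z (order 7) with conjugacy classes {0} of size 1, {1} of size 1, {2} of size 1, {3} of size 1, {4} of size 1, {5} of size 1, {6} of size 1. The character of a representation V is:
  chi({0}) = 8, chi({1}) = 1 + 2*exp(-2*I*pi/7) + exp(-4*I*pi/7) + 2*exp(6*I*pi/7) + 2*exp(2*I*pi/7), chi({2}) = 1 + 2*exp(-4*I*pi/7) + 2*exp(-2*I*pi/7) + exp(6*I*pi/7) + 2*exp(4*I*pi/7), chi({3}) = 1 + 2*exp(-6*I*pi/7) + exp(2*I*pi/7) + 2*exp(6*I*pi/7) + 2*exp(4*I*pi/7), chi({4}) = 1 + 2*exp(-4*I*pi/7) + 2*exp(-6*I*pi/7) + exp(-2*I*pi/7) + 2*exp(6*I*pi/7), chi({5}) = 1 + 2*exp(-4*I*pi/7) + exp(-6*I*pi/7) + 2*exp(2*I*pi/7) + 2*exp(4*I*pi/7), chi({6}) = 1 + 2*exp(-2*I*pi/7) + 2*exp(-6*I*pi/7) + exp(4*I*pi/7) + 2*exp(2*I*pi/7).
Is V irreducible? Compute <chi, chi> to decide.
Not irreducible (reducible): <chi, chi> = 14 > 1.

Argument: <chi, chi> = (1/|G|) sum_C |C| * |chi(C)|^2 = (1/7)[1*|8|^2 + 1*|1 + 2*exp(-2*I*pi/7) + exp(-4*I*pi/7) + 2*exp(6*I*pi/7) + 2*exp(2*I*pi/7)|^2 + 1*|1 + 2*exp(-4*I*pi/7) + 2*exp(-2*I*pi/7) + exp(6*I*pi/7) + 2*exp(4*I*pi/7)|^2 + 1*|1 + 2*exp(-6*I*pi/7) + exp(2*I*pi/7) + 2*exp(6*I*pi/7) + 2*exp(4*I*pi/7)|^2 + 1*|1 + 2*exp(-4*I*pi/7) + 2*exp(-6*I*pi/7) + exp(-2*I*pi/7) + 2*exp(6*I*pi/7)|^2 + 1*|1 + 2*exp(-4*I*pi/7) + exp(-6*I*pi/7) + 2*exp(2*I*pi/7) + 2*exp(4*I*pi/7)|^2 + 1*|1 + 2*exp(-2*I*pi/7) + 2*exp(-6*I*pi/7) + exp(4*I*pi/7) + 2*exp(2*I*pi/7)|^2]
  = (1/7)[(64) + (14 + 11*exp(-4*I*pi/7) + 6*exp(-2*I*pi/7) + 8*exp(-6*I*pi/7) + 8*exp(6*I*pi/7) + 6*exp(2*I*pi/7) + 11*exp(4*I*pi/7)) + (14 + 8*exp(-2*I*pi/7) + 6*exp(-4*I*pi/7) + 11*exp(-6*I*pi/7) + 11*exp(6*I*pi/7) + 6*exp(4*I*pi/7) + 8*exp(2*I*pi/7)) + (14 + 11*exp(-2*I*pi/7) + 8*exp(-4*I*pi/7) + 6*exp(-6*I*pi/7) + 6*exp(6*I*pi/7) + 8*exp(4*I*pi/7) + 11*exp(2*I*pi/7)) + (14 + 11*exp(-2*I*pi/7) + 8*exp(-4*I*pi/7) + 6*exp(-6*I*pi/7) + 6*exp(6*I*pi/7) + 8*exp(4*I*pi/7) + 11*exp(2*I*pi/7)) + (14 + 8*exp(-2*I*pi/7) + 6*exp(-4*I*pi/7) + 11*exp(-6*I*pi/7) + 11*exp(6*I*pi/7) + 6*exp(4*I*pi/7) + 8*exp(2*I*pi/7)) + (14 + 11*exp(-4*I*pi/7) + 6*exp(-2*I*pi/7) + 8*exp(-6*I*pi/7) + 8*exp(6*I*pi/7) + 6*exp(2*I*pi/7) + 11*exp(4*I*pi/7))] = 98/7 = 14.
(Exp terms are combined using exp(i*s)*conj(exp(i*t)) = exp(i*(s-t)), and sums of them are collapsed using the identity that for every m > 1 the m distinct m-th roots of unity sum to 0, e.g. 1 + exp(2*I*pi/3) + exp(-2*I*pi/3) = 0.)
A character is irreducible iff <chi, chi> = 1, so this representation is reducible.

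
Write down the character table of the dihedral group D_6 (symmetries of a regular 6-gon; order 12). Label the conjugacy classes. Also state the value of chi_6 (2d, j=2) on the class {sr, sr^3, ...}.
Conjugacy classes: {e} of size 1, {r^3} of size 1, {r^1, r^5} of size 2, {r^2, r^4} of size 2, {s, sr^2, ...} of size 3, {sr, sr^3, ...} of size 3.
Character table:
  irrep \ class              {e} (size 1)  {r^3} (size 1)  {r^1, r^5} (size 2)  {r^2, r^4} (size 2)  {s, sr^2, ...} (size 3)  {sr, sr^3, ...} (size 3)
  chi_1 (triv)               1             1               1                    1                    1                        1                       
  chi_2 (sign: r->1, s->-1)  1             1               1                    1                    -1                       -1                      
  chi_3 (r->-1, s->1)        1             -1              -1                   1                    1                        -1                      
  chi_4 (r->-1, s->-1)       1             -1              -1                   1                    -1                       1                       
  chi_5 (2d, j=1)            2             -2              1                    -1                   0                        0                       
  chi_6 (2d, j=2)            2             2               -1                   -1                   0                        0                       

Spot check: chi_6 (2d, j=2) on {sr, sr^3, ...} = 0.

Explanation: D_6 has order 2*6 = 12 with 6 conjugacy classes, hence 6 irreducibles. Sum of squared dims 1 + 1 + 1 + 1 + 4 + 4 = 12 = |G|. Linear characters come from the abelianisation; the 2-dimensional irreps have character r^k -> 2*cos(2*pi*j*k/6), reflections -> 0.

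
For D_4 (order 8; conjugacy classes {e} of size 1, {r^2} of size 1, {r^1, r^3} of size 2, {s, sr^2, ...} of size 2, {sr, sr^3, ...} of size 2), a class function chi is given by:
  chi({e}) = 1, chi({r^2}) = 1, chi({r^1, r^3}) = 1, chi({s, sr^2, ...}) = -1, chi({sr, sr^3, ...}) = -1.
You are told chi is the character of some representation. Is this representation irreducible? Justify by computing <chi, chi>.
Irreducible: <chi, chi> = 1.

Reasoning: <chi, chi> = (1/|G|) sum_C |C| * |chi(C)|^2 = (1/8)[1*|1|^2 + 1*|1|^2 + 2*|1|^2 + 2*|-1|^2 + 2*|-1|^2]
  = (1/8)[(1) + (1) + (2) + (2) + (2)] = 8/8 = 1.
A character is irreducible iff <chi, chi> = 1, so this representation is irreducible.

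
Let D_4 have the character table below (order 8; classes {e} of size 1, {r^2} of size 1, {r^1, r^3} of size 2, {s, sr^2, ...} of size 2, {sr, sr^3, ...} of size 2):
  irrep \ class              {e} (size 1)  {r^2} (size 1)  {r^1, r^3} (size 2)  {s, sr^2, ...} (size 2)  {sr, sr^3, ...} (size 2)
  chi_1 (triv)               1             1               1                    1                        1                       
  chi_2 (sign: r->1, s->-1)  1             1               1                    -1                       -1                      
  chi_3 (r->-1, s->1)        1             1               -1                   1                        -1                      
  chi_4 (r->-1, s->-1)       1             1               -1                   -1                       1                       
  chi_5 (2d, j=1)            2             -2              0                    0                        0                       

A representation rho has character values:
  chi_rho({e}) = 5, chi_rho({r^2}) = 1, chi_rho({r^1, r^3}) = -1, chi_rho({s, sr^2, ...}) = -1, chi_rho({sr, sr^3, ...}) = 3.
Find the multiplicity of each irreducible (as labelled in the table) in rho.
Multiplicities: chi_1: 1, chi_2: 0, chi_3: 0, chi_4: 2, chi_5: 1.

Justification: Use <chi_rho, chi> = (1/|G|) sum_C |C| * chi_rho(C) * conj(chi(C)) with |G| = 8 for each irreducible chi in the table:
  <chi_rho, chi_1> = (1/8)[1*(5)*conj(1) + 1*(1)*conj(1) + 2*(-1)*conj(1) + 2*(-1)*conj(1) + 2*(3)*conj(1)]
      = (1/8)[(5) + (1) + (-2) + (-2) + (6)] = 8/8 = 1
  <chi_rho, chi_2> = (1/8)[1*(5)*conj(1) + 1*(1)*conj(1) + 2*(-1)*conj(1) + 2*(-1)*conj(-1) + 2*(3)*conj(-1)]
      = (1/8)[(5) + (1) + (-2) + (2) + (-6)] = 0/8 = 0
  <chi_rho, chi_3> = (1/8)[1*(5)*conj(1) + 1*(1)*conj(1) + 2*(-1)*conj(-1) + 2*(-1)*conj(1) + 2*(3)*conj(-1)]
      = (1/8)[(5) + (1) + (2) + (-2) + (-6)] = 0/8 = 0
  <chi_rho, chi_4> = (1/8)[1*(5)*conj(1) + 1*(1)*conj(1) + 2*(-1)*conj(-1) + 2*(-1)*conj(-1) + 2*(3)*conj(1)]
      = (1/8)[(5) + (1) + (2) + (2) + (6)] = 16/8 = 2
  <chi_rho, chi_5> = (1/8)[1*(5)*conj(2) + 1*(1)*conj(-2) + 2*(-1)*conj(0) + 2*(-1)*conj(0) + 2*(3)*conj(0)]
      = (1/8)[(10) + (-2) + (0) + (0) + (0)] = 8/8 = 1
Dimension check: dim(rho) = sum (mult * dim) = 1*1 + 0*1 + 0*1 + 2*1 + 1*2 = 5 = chi_rho(e) = 5.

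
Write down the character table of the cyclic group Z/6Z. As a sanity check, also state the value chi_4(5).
Character table of Z/6Z (irreps indexed chi_0,...,chi_5 with chi_k(m) = zeta_6^(k*m), zeta_6 = exp(2*pi*i/6)):
  irrep \ class  {0} (size 1)  {1} (size 1)    {2} (size 1)    {3} (size 1)  {4} (size 1)    {5} (size 1)  
  chi_0          1             1               1               1             1               1             
  chi_1          1             exp(I*pi/3)     exp(2*I*pi/3)   -1            exp(-2*I*pi/3)  exp(-I*pi/3)  
  chi_2          1             exp(2*I*pi/3)   exp(-2*I*pi/3)  1             exp(2*I*pi/3)   exp(-2*I*pi/3)
  chi_3          1             -1              1               -1            1               -1            
  chi_4          1             exp(-2*I*pi/3)  exp(2*I*pi/3)   1             exp(-2*I*pi/3)  exp(2*I*pi/3) 
  chi_5          1             exp(-I*pi/3)    exp(-2*I*pi/3)  -1            exp(2*I*pi/3)   exp(I*pi/3)   

Spot check: chi_4(5) = zeta_6^(4*5) = zeta_6^20 = exp(2*I*pi/3).

Z/6Z is abelian, so all 6 irreducible complex representations are 1-dimensional. They are given by chi_k(m) = zeta_6^(k*m) for k = 0,...,5. Row orthogonality: sum_m chi_k(m) conj(chi_l(m)) = 6 * [k = l].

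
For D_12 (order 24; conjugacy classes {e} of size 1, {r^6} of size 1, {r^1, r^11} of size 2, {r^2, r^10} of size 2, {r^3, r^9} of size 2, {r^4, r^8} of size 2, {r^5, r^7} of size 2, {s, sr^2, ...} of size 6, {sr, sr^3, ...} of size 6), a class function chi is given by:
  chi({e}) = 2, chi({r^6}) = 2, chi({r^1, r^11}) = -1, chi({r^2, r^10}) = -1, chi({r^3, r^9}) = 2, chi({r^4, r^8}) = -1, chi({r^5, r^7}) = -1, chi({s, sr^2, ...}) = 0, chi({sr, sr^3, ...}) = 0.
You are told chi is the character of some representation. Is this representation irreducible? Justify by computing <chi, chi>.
Irreducible: <chi, chi> = 1.

Explanation: <chi, chi> = (1/|G|) sum_C |C| * |chi(C)|^2 = (1/24)[1*|2|^2 + 1*|2|^2 + 2*|-1|^2 + 2*|-1|^2 + 2*|2|^2 + 2*|-1|^2 + 2*|-1|^2 + 6*|0|^2 + 6*|0|^2]
  = (1/24)[(4) + (4) + (2) + (2) + (8) + (2) + (2) + (0) + (0)] = 24/24 = 1.
A character is irreducible iff <chi, chi> = 1, so this representation is irreducible.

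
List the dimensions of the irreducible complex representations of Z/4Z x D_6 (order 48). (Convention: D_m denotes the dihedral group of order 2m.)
Dimensions: 1, 1, 1, 1, 1, 1, 1, 1, 1, 1, 1, 1, 1, 1, 1, 1, 2, 2, 2, 2, 2, 2, 2, 2

Working: There are 24 irreducibles (= number of conjugacy classes). Their dimensions d_i satisfy sum d_i^2 = |G| = 48: 1 + 1 + 1 + 1 + 1 + 1 + 1 + 1 + 1 + 1 + 1 + 1 + 1 + 1 + 1 + 1 + 4 + 4 + 4 + 4 + 4 + 4 + 4 + 4 = 48. (For the product with Z/4Z: each of the 4 1-dim characters of Z/4Z tensors with each irrep of D_6, giving 4 copies of each D_6-dimension.)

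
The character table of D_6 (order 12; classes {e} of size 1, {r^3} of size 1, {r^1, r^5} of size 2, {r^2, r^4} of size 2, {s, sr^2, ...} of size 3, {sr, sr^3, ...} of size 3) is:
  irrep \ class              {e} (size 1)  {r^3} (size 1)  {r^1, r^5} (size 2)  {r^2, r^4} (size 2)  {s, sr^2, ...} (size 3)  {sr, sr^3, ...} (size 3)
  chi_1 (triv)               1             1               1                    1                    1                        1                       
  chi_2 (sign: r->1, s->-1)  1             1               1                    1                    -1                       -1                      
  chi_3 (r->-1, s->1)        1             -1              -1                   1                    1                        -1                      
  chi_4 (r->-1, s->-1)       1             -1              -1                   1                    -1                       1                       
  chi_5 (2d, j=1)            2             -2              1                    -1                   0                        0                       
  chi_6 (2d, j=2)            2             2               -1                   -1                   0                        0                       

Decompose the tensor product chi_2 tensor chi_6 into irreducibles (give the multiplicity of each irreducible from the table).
chi_2 tensor chi_6 = chi_6 (all other irreducibles have multiplicity 0).

Derivation: The character of a tensor product is the pointwise product (chi_2 * chi_6)(C) = chi_2(C) * chi_6(C):
  {e}: (1)*(2), {r^3}: (1)*(2), {r^1, r^5}: (1)*(-1), {r^2, r^4}: (1)*(-1), {s, sr^2, ...}: (-1)*(0), {sr, sr^3, ...}: (-1)*(0)
so (chi_2 * chi_6) takes values
  {e} -> 2, {r^3} -> 2, {r^1, r^5} -> -1, {r^2, r^4} -> -1, {s, sr^2, ...} -> 0, {sr, sr^3, ...} -> 0.
Now take the inner product of this character with each irreducible chi from the table, <chi_2*chi_6, chi> = (1/12) sum_C |C| (chi_2*chi_6)(C) conj(chi(C)):
  <chi_2*chi_6, chi_1> = (1/12)[1*(2)*conj(1) + 1*(2)*conj(1) + 2*(-1)*conj(1) + 2*(-1)*conj(1) + 3*(0)*conj(1) + 3*(0)*conj(1)]
      = (1/12)[(2) + (2) + (-2) + (-2) + (0) + (0)] = 0/12 = 0
  <chi_2*chi_6, chi_2> = (1/12)[1*(2)*conj(1) + 1*(2)*conj(1) + 2*(-1)*conj(1) + 2*(-1)*conj(1) + 3*(0)*conj(-1) + 3*(0)*conj(-1)]
      = (1/12)[(2) + (2) + (-2) + (-2) + (0) + (0)] = 0/12 = 0
  <chi_2*chi_6, chi_3> = (1/12)[1*(2)*conj(1) + 1*(2)*conj(-1) + 2*(-1)*conj(-1) + 2*(-1)*conj(1) + 3*(0)*conj(1) + 3*(0)*conj(-1)]
      = (1/12)[(2) + (-2) + (2) + (-2) + (0) + (0)] = 0/12 = 0
  <chi_2*chi_6, chi_4> = (1/12)[1*(2)*conj(1) + 1*(2)*conj(-1) + 2*(-1)*conj(-1) + 2*(-1)*conj(1) + 3*(0)*conj(-1) + 3*(0)*conj(1)]
      = (1/12)[(2) + (-2) + (2) + (-2) + (0) + (0)] = 0/12 = 0
  <chi_2*chi_6, chi_5> = (1/12)[1*(2)*conj(2) + 1*(2)*conj(-2) + 2*(-1)*conj(1) + 2*(-1)*conj(-1) + 3*(0)*conj(0) + 3*(0)*conj(0)]
      = (1/12)[(4) + (-4) + (-2) + (2) + (0) + (0)] = 0/12 = 0
  <chi_2*chi_6, chi_6> = (1/12)[1*(2)*conj(2) + 1*(2)*conj(2) + 2*(-1)*conj(-1) + 2*(-1)*conj(-1) + 3*(0)*conj(0) + 3*(0)*conj(0)]
      = (1/12)[(4) + (4) + (2) + (2) + (0) + (0)] = 12/12 = 1
Hence the multiplicities are chi_6: 1. Dimension check: dim(chi_2)*dim(chi_6) = 1*2 = 2 and sum (mult * dim) = 1*2 = 2.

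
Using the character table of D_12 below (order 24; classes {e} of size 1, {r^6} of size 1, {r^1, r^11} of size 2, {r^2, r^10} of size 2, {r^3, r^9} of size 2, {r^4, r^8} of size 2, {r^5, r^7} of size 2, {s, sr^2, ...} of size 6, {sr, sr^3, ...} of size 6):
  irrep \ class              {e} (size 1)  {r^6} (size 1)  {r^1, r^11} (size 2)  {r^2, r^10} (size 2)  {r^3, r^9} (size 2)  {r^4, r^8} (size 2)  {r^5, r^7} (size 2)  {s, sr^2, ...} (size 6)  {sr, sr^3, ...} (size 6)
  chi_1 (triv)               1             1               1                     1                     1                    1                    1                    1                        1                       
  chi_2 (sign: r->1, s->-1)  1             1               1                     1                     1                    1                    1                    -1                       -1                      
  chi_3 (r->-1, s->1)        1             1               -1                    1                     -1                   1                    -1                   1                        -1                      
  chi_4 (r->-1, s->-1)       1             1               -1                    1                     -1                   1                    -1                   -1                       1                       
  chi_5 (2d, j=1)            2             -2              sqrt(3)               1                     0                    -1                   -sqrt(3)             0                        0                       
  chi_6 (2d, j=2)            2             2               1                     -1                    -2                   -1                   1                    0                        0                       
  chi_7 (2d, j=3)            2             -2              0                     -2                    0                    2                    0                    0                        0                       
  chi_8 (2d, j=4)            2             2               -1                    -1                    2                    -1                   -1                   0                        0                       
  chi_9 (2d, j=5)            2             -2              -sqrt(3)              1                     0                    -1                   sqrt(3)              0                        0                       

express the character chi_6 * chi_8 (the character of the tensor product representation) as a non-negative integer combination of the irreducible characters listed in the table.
chi_6 tensor chi_8 = chi_3 + chi_4 + chi_6 (all other irreducibles have multiplicity 0).

Working: The character of a tensor product is the pointwise product (chi_6 * chi_8)(C) = chi_6(C) * chi_8(C):
  {e}: (2)*(2), {r^6}: (2)*(2), {r^1, r^11}: (1)*(-1), {r^2, r^10}: (-1)*(-1), {r^3, r^9}: (-2)*(2), {r^4, r^8}: (-1)*(-1), {r^5, r^7}: (1)*(-1), {s, sr^2, ...}: (0)*(0), {sr, sr^3, ...}: (0)*(0)
so (chi_6 * chi_8) takes values
  {e} -> 4, {r^6} -> 4, {r^1, r^11} -> -1, {r^2, r^10} -> 1, {r^3, r^9} -> -4, {r^4, r^8} -> 1, {r^5, r^7} -> -1, {s, sr^2, ...} -> 0, {sr, sr^3, ...} -> 0.
Now take the inner product of this character with each irreducible chi from the table, <chi_6*chi_8, chi> = (1/24) sum_C |C| (chi_6*chi_8)(C) conj(chi(C)):
  <chi_6*chi_8, chi_1> = (1/24)[1*(4)*conj(1) + 1*(4)*conj(1) + 2*(-1)*conj(1) + 2*(1)*conj(1) + 2*(-4)*conj(1) + 2*(1)*conj(1) + 2*(-1)*conj(1) + 6*(0)*conj(1) + 6*(0)*conj(1)]
      = (1/24)[(4) + (4) + (-2) + (2) + (-8) + (2) + (-2) + (0) + (0)] = 0/24 = 0
  <chi_6*chi_8, chi_2> = (1/24)[1*(4)*conj(1) + 1*(4)*conj(1) + 2*(-1)*conj(1) + 2*(1)*conj(1) + 2*(-4)*conj(1) + 2*(1)*conj(1) + 2*(-1)*conj(1) + 6*(0)*conj(-1) + 6*(0)*conj(-1)]
      = (1/24)[(4) + (4) + (-2) + (2) + (-8) + (2) + (-2) + (0) + (0)] = 0/24 = 0
  <chi_6*chi_8, chi_3> = (1/24)[1*(4)*conj(1) + 1*(4)*conj(1) + 2*(-1)*conj(-1) + 2*(1)*conj(1) + 2*(-4)*conj(-1) + 2*(1)*conj(1) + 2*(-1)*conj(-1) + 6*(0)*conj(1) + 6*(0)*conj(-1)]
      = (1/24)[(4) + (4) + (2) + (2) + (8) + (2) + (2) + (0) + (0)] = 24/24 = 1
  <chi_6*chi_8, chi_4> = (1/24)[1*(4)*conj(1) + 1*(4)*conj(1) + 2*(-1)*conj(-1) + 2*(1)*conj(1) + 2*(-4)*conj(-1) + 2*(1)*conj(1) + 2*(-1)*conj(-1) + 6*(0)*conj(-1) + 6*(0)*conj(1)]
      = (1/24)[(4) + (4) + (2) + (2) + (8) + (2) + (2) + (0) + (0)] = 24/24 = 1
  <chi_6*chi_8, chi_5> = (1/24)[1*(4)*conj(2) + 1*(4)*conj(-2) + 2*(-1)*conj(sqrt(3)) + 2*(1)*conj(1) + 2*(-4)*conj(0) + 2*(1)*conj(-1) + 2*(-1)*conj(-sqrt(3)) + 6*(0)*conj(0) + 6*(0)*conj(0)]
      = (1/24)[(8) + (-8) + (-2*sqrt(3)) + (2) + (0) + (-2) + (2*sqrt(3)) + (0) + (0)] = 0/24 = 0
  <chi_6*chi_8, chi_6> = (1/24)[1*(4)*conj(2) + 1*(4)*conj(2) + 2*(-1)*conj(1) + 2*(1)*conj(-1) + 2*(-4)*conj(-2) + 2*(1)*conj(-1) + 2*(-1)*conj(1) + 6*(0)*conj(0) + 6*(0)*conj(0)]
      = (1/24)[(8) + (8) + (-2) + (-2) + (16) + (-2) + (-2) + (0) + (0)] = 24/24 = 1
  <chi_6*chi_8, chi_7> = (1/24)[1*(4)*conj(2) + 1*(4)*conj(-2) + 2*(-1)*conj(0) + 2*(1)*conj(-2) + 2*(-4)*conj(0) + 2*(1)*conj(2) + 2*(-1)*conj(0) + 6*(0)*conj(0) + 6*(0)*conj(0)]
      = (1/24)[(8) + (-8) + (0) + (-4) + (0) + (4) + (0) + (0) + (0)] = 0/24 = 0
  <chi_6*chi_8, chi_8> = (1/24)[1*(4)*conj(2) + 1*(4)*conj(2) + 2*(-1)*conj(-1) + 2*(1)*conj(-1) + 2*(-4)*conj(2) + 2*(1)*conj(-1) + 2*(-1)*conj(-1) + 6*(0)*conj(0) + 6*(0)*conj(0)]
      = (1/24)[(8) + (8) + (2) + (-2) + (-16) + (-2) + (2) + (0) + (0)] = 0/24 = 0
  <chi_6*chi_8, chi_9> = (1/24)[1*(4)*conj(2) + 1*(4)*conj(-2) + 2*(-1)*conj(-sqrt(3)) + 2*(1)*conj(1) + 2*(-4)*conj(0) + 2*(1)*conj(-1) + 2*(-1)*conj(sqrt(3)) + 6*(0)*conj(0) + 6*(0)*conj(0)]
      = (1/24)[(8) + (-8) + (2*sqrt(3)) + (2) + (0) + (-2) + (-2*sqrt(3)) + (0) + (0)] = 0/24 = 0
Hence the multiplicities are chi_3: 1, chi_4: 1, chi_6: 1. Dimension check: dim(chi_6)*dim(chi_8) = 2*2 = 4 and sum (mult * dim) = 1*1 + 1*1 + 1*2 = 4.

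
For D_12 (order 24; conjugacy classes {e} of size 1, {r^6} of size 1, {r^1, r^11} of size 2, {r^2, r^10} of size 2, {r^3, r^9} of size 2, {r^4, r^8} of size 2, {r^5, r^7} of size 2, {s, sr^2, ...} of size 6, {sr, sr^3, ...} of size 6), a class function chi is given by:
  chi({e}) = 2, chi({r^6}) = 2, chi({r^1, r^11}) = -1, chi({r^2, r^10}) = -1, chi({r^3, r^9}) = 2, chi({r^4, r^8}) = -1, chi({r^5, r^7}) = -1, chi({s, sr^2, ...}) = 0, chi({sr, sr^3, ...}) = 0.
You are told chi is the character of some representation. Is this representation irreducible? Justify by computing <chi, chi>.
Irreducible: <chi, chi> = 1.

Why: <chi, chi> = (1/|G|) sum_C |C| * |chi(C)|^2 = (1/24)[1*|2|^2 + 1*|2|^2 + 2*|-1|^2 + 2*|-1|^2 + 2*|2|^2 + 2*|-1|^2 + 2*|-1|^2 + 6*|0|^2 + 6*|0|^2]
  = (1/24)[(4) + (4) + (2) + (2) + (8) + (2) + (2) + (0) + (0)] = 24/24 = 1.
A character is irreducible iff <chi, chi> = 1, so this representation is irreducible.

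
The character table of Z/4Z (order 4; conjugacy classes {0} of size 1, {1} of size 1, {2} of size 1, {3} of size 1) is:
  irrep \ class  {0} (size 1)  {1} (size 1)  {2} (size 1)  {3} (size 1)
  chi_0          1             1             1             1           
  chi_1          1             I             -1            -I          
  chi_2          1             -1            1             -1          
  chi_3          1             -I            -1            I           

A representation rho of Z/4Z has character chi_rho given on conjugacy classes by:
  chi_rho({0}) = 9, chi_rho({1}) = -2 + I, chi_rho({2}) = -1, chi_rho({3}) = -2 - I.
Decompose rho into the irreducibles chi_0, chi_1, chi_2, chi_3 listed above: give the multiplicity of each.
Multiplicities: chi_0: 1, chi_1: 3, chi_2: 3, chi_3: 2.

Use <chi_rho, chi> = (1/|G|) sum_C |C| * chi_rho(C) * conj(chi(C)) with |G| = 4 for each irreducible chi in the table:
  <chi_rho, chi_0> = (1/4)[1*(9)*conj(1) + 1*(-2 + I)*conj(1) + 1*(-1)*conj(1) + 1*(-2 - I)*conj(1)]
      = (1/4)[(9) + (-2 + I) + (-1) + (-2 - I)] = 4/4 = 1
  <chi_rho, chi_1> = (1/4)[1*(9)*conj(1) + 1*(-2 + I)*conj(I) + 1*(-1)*conj(-1) + 1*(-2 - I)*conj(-I)]
      = (1/4)[(9) + (1 + 2*I) + (1) + (1 - 2*I)] = 12/4 = 3
  <chi_rho, chi_2> = (1/4)[1*(9)*conj(1) + 1*(-2 + I)*conj(-1) + 1*(-1)*conj(1) + 1*(-2 - I)*conj(-1)]
      = (1/4)[(9) + (2 - I) + (-1) + (2 + I)] = 12/4 = 3
  <chi_rho, chi_3> = (1/4)[1*(9)*conj(1) + 1*(-2 + I)*conj(-I) + 1*(-1)*conj(-1) + 1*(-2 - I)*conj(I)]
      = (1/4)[(9) + (-1 - 2*I) + (1) + (-1 + 2*I)] = 8/4 = 2
(Exp terms are combined using exp(i*s)*conj(exp(i*t)) = exp(i*(s-t)), and sums of them are collapsed using the identity that for every m > 1 the m distinct m-th roots of unity sum to 0, e.g. 1 + exp(2*I*pi/3) + exp(-2*I*pi/3) = 0.)
Dimension check: dim(rho) = sum (mult * dim) = 1*1 + 3*1 + 3*1 + 2*1 = 9 = chi_rho(e) = 9.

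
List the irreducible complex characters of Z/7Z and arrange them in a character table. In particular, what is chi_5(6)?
Character table of Z/7Z (irreps indexed chi_0,...,chi_6 with chi_k(m) = zeta_7^(k*m), zeta_7 = exp(2*pi*i/7)):
  irrep \ class  {0} (size 1)  {1} (size 1)    {2} (size 1)    {3} (size 1)    {4} (size 1)    {5} (size 1)    {6} (size 1)  
  chi_0          1             1               1               1               1               1               1             
  chi_1          1             exp(2*I*pi/7)   exp(4*I*pi/7)   exp(6*I*pi/7)   exp(-6*I*pi/7)  exp(-4*I*pi/7)  exp(-2*I*pi/7)
  chi_2          1             exp(4*I*pi/7)   exp(-6*I*pi/7)  exp(-2*I*pi/7)  exp(2*I*pi/7)   exp(6*I*pi/7)   exp(-4*I*pi/7)
  chi_3          1             exp(6*I*pi/7)   exp(-2*I*pi/7)  exp(4*I*pi/7)   exp(-4*I*pi/7)  exp(2*I*pi/7)   exp(-6*I*pi/7)
  chi_4          1             exp(-6*I*pi/7)  exp(2*I*pi/7)   exp(-4*I*pi/7)  exp(4*I*pi/7)   exp(-2*I*pi/7)  exp(6*I*pi/7) 
  chi_5          1             exp(-4*I*pi/7)  exp(6*I*pi/7)   exp(2*I*pi/7)   exp(-2*I*pi/7)  exp(-6*I*pi/7)  exp(4*I*pi/7) 
  chi_6          1             exp(-2*I*pi/7)  exp(-4*I*pi/7)  exp(-6*I*pi/7)  exp(6*I*pi/7)   exp(4*I*pi/7)   exp(2*I*pi/7) 

Spot check: chi_5(6) = zeta_7^(5*6) = zeta_7^30 = exp(4*I*pi/7).

Reasoning: Z/7Z is abelian, so all 7 irreducible complex representations are 1-dimensional. They are given by chi_k(m) = zeta_7^(k*m) for k = 0,...,6. Row orthogonality: sum_m chi_k(m) conj(chi_l(m)) = 7 * [k = l].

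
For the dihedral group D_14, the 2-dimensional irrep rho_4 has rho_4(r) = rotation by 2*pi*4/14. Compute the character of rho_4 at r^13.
chi_{rho_4}(r^13) = 2*cos(2*pi*4*13/14) = -2*cos(3*pi/7)

Working: rho_4(r^13) is rotation by angle 2*pi*4*13/14, whose trace is 2*cos(2*pi*4*13/14) = -2*cos(3*pi/7).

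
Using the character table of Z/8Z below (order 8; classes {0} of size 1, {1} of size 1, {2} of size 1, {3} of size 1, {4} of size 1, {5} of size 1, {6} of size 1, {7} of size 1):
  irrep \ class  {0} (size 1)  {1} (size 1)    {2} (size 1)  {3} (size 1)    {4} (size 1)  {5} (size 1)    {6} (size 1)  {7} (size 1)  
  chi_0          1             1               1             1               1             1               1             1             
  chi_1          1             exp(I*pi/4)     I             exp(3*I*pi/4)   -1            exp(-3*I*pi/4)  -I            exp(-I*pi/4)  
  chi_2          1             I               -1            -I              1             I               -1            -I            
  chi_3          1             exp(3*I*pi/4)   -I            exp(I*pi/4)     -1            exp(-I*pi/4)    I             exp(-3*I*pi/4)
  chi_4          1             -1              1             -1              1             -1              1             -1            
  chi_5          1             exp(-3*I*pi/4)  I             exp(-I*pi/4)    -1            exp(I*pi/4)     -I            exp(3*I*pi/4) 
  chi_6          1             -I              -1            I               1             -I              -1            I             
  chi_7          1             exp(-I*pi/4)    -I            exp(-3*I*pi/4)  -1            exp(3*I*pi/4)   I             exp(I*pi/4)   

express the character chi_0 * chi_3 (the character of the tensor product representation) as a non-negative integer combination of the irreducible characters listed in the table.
chi_0 tensor chi_3 = chi_3 (all other irreducibles have multiplicity 0).

Working: The character of a tensor product is the pointwise product (chi_0 * chi_3)(C) = chi_0(C) * chi_3(C):
  {0}: (1)*(1), {1}: (1)*(exp(3*I*pi/4)), {2}: (1)*(-I), {3}: (1)*(exp(I*pi/4)), {4}: (1)*(-1), {5}: (1)*(exp(-I*pi/4)), {6}: (1)*(I), {7}: (1)*(exp(-3*I*pi/4))
so (chi_0 * chi_3) takes values
  {0} -> 1, {1} -> exp(3*I*pi/4), {2} -> -I, {3} -> exp(I*pi/4), {4} -> -1, {5} -> exp(-I*pi/4), {6} -> I, {7} -> exp(-3*I*pi/4).
Now take the inner product of this character with each irreducible chi from the table, <chi_0*chi_3, chi> = (1/8) sum_C |C| (chi_0*chi_3)(C) conj(chi(C)):
  <chi_0*chi_3, chi_0> = (1/8)[1*(1)*conj(1) + 1*(exp(3*I*pi/4))*conj(1) + 1*(-I)*conj(1) + 1*(exp(I*pi/4))*conj(1) + 1*(-1)*conj(1) + 1*(exp(-I*pi/4))*conj(1) + 1*(I)*conj(1) + 1*(exp(-3*I*pi/4))*conj(1)]
      = (1/8)[(1) + (exp(3*I*pi/4)) + (-I) + (exp(I*pi/4)) + (-1) + (exp(-I*pi/4)) + (I) + (exp(-3*I*pi/4))] = 0/8 = 0
  <chi_0*chi_3, chi_1> = (1/8)[1*(1)*conj(1) + 1*(exp(3*I*pi/4))*conj(exp(I*pi/4)) + 1*(-I)*conj(I) + 1*(exp(I*pi/4))*conj(exp(3*I*pi/4)) + 1*(-1)*conj(-1) + 1*(exp(-I*pi/4))*conj(exp(-3*I*pi/4)) + 1*(I)*conj(-I) + 1*(exp(-3*I*pi/4))*conj(exp(-I*pi/4))]
      = (1/8)[(1) + (I) + (-1) + (-I) + (1) + (I) + (-1) + (-I)] = 0/8 = 0
  <chi_0*chi_3, chi_2> = (1/8)[1*(1)*conj(1) + 1*(exp(3*I*pi/4))*conj(I) + 1*(-I)*conj(-1) + 1*(exp(I*pi/4))*conj(-I) + 1*(-1)*conj(1) + 1*(exp(-I*pi/4))*conj(I) + 1*(I)*conj(-1) + 1*(exp(-3*I*pi/4))*conj(-I)]
      = (1/8)[(1) + (-exp(-3*I*pi/4)) + (I) + (exp(3*I*pi/4)) + (-1) + (-exp(I*pi/4)) + (-I) + (exp(-I*pi/4))] = 0/8 = 0
  <chi_0*chi_3, chi_3> = (1/8)[1*(1)*conj(1) + 1*(exp(3*I*pi/4))*conj(exp(3*I*pi/4)) + 1*(-I)*conj(-I) + 1*(exp(I*pi/4))*conj(exp(I*pi/4)) + 1*(-1)*conj(-1) + 1*(exp(-I*pi/4))*conj(exp(-I*pi/4)) + 1*(I)*conj(I) + 1*(exp(-3*I*pi/4))*conj(exp(-3*I*pi/4))]
      = (1/8)[(1) + (1) + (1) + (1) + (1) + (1) + (1) + (1)] = 8/8 = 1
  <chi_0*chi_3, chi_4> = (1/8)[1*(1)*conj(1) + 1*(exp(3*I*pi/4))*conj(-1) + 1*(-I)*conj(1) + 1*(exp(I*pi/4))*conj(-1) + 1*(-1)*conj(1) + 1*(exp(-I*pi/4))*conj(-1) + 1*(I)*conj(1) + 1*(exp(-3*I*pi/4))*conj(-1)]
      = (1/8)[(1) + (-exp(3*I*pi/4)) + (-I) + (-exp(I*pi/4)) + (-1) + (-exp(-I*pi/4)) + (I) + (-exp(-3*I*pi/4))] = 0/8 = 0
  <chi_0*chi_3, chi_5> = (1/8)[1*(1)*conj(1) + 1*(exp(3*I*pi/4))*conj(exp(-3*I*pi/4)) + 1*(-I)*conj(I) + 1*(exp(I*pi/4))*conj(exp(-I*pi/4)) + 1*(-1)*conj(-1) + 1*(exp(-I*pi/4))*conj(exp(I*pi/4)) + 1*(I)*conj(-I) + 1*(exp(-3*I*pi/4))*conj(exp(3*I*pi/4))]
      = (1/8)[(1) + (-I) + (-1) + (I) + (1) + (-I) + (-1) + (I)] = 0/8 = 0
  <chi_0*chi_3, chi_6> = (1/8)[1*(1)*conj(1) + 1*(exp(3*I*pi/4))*conj(-I) + 1*(-I)*conj(-1) + 1*(exp(I*pi/4))*conj(I) + 1*(-1)*conj(1) + 1*(exp(-I*pi/4))*conj(-I) + 1*(I)*conj(-1) + 1*(exp(-3*I*pi/4))*conj(I)]
      = (1/8)[(1) + (exp(-3*I*pi/4)) + (I) + (-exp(3*I*pi/4)) + (-1) + (exp(I*pi/4)) + (-I) + (-exp(-I*pi/4))] = 0/8 = 0
  <chi_0*chi_3, chi_7> = (1/8)[1*(1)*conj(1) + 1*(exp(3*I*pi/4))*conj(exp(-I*pi/4)) + 1*(-I)*conj(-I) + 1*(exp(I*pi/4))*conj(exp(-3*I*pi/4)) + 1*(-1)*conj(-1) + 1*(exp(-I*pi/4))*conj(exp(3*I*pi/4)) + 1*(I)*conj(I) + 1*(exp(-3*I*pi/4))*conj(exp(I*pi/4))]
      = (1/8)[(1) + (-1) + (1) + (-1) + (1) + (-1) + (1) + (-1)] = 0/8 = 0
(Exp terms are combined using exp(i*s)*conj(exp(i*t)) = exp(i*(s-t)), and sums of them are collapsed using the identity that for every m > 1 the m distinct m-th roots of unity sum to 0, e.g. 1 + exp(2*I*pi/3) + exp(-2*I*pi/3) = 0.)
Hence the multiplicities are chi_3: 1. Dimension check: dim(chi_0)*dim(chi_3) = 1*1 = 1 and sum (mult * dim) = 1*1 = 1.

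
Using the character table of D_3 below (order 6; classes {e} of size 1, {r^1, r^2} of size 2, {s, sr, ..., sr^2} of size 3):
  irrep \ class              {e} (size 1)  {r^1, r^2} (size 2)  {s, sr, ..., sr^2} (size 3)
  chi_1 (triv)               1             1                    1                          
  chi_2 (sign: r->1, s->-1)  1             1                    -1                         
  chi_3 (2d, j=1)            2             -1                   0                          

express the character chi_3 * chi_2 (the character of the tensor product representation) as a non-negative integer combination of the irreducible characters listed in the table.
chi_3 tensor chi_2 = chi_3 (all other irreducibles have multiplicity 0).

Argument: The character of a tensor product is the pointwise product (chi_3 * chi_2)(C) = chi_3(C) * chi_2(C):
  {e}: (2)*(1), {r^1, r^2}: (-1)*(1), {s, sr, ..., sr^2}: (0)*(-1)
so (chi_3 * chi_2) takes values
  {e} -> 2, {r^1, r^2} -> -1, {s, sr, ..., sr^2} -> 0.
Now take the inner product of this character with each irreducible chi from the table, <chi_3*chi_2, chi> = (1/6) sum_C |C| (chi_3*chi_2)(C) conj(chi(C)):
  <chi_3*chi_2, chi_1> = (1/6)[1*(2)*conj(1) + 2*(-1)*conj(1) + 3*(0)*conj(1)]
      = (1/6)[(2) + (-2) + (0)] = 0/6 = 0
  <chi_3*chi_2, chi_2> = (1/6)[1*(2)*conj(1) + 2*(-1)*conj(1) + 3*(0)*conj(-1)]
      = (1/6)[(2) + (-2) + (0)] = 0/6 = 0
  <chi_3*chi_2, chi_3> = (1/6)[1*(2)*conj(2) + 2*(-1)*conj(-1) + 3*(0)*conj(0)]
      = (1/6)[(4) + (2) + (0)] = 6/6 = 1
Hence the multiplicities are chi_3: 1. Dimension check: dim(chi_3)*dim(chi_2) = 2*1 = 2 and sum (mult * dim) = 1*2 = 2.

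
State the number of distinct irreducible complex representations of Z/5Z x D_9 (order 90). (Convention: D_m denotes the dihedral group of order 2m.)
30

Justification: The number of irreducible complex representations of a finite group equals its number of conjugacy classes. For a direct product, #classes(G x H) = #classes(G) * #classes(H). Z/5Z has 5 classes (abelian), D_9 has 6 classes, so 5 * 6 = 30, so Z/5Z x D_9 (order 90) has exactly 30 irreducible complex representations.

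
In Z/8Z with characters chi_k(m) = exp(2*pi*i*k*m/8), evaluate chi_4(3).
chi_4(3) = zeta_8^12 = -1

Argument: chi_4(3) = zeta_8^(4*3) = zeta_8^12. Since zeta_8^8 = 1, this equals zeta_8^4 = exp(2*pi*i*4/8) = -1.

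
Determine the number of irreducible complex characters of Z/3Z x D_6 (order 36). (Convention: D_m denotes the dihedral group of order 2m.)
18

Derivation: The number of irreducible complex representations of a finite group equals its number of conjugacy classes. For a direct product, #classes(G x H) = #classes(G) * #classes(H). Z/3Z has 3 classes (abelian), D_6 has 6 classes, so 3 * 6 = 18, so Z/3Z x D_6 (order 36) has exactly 18 irreducible complex representations.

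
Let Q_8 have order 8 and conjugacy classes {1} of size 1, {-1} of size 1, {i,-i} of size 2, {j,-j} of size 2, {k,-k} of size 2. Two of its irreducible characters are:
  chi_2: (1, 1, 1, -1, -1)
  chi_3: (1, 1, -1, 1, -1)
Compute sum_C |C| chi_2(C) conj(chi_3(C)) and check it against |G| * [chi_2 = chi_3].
Sum = 0; so <chi_2, chi_3> = 0 (distinct irreducibles are orthogonal).

Solution. Compute term by term over conjugacy classes (|C| * chi_2(C) * conj(chi_3(C))):
  1*(1)*conj(1) + 1*(1)*conj(1) + 2*(1)*conj(-1) + 2*(-1)*conj(1) + 2*(-1)*conj(-1)
  = (1) + (1) + (-2) + (-2) + (2)
  = 0.
Dividing by |G| = 8 gives 0/8 = 0, matching the row-orthogonality relation <chi_2, chi_3> = [chi_2 = chi_3].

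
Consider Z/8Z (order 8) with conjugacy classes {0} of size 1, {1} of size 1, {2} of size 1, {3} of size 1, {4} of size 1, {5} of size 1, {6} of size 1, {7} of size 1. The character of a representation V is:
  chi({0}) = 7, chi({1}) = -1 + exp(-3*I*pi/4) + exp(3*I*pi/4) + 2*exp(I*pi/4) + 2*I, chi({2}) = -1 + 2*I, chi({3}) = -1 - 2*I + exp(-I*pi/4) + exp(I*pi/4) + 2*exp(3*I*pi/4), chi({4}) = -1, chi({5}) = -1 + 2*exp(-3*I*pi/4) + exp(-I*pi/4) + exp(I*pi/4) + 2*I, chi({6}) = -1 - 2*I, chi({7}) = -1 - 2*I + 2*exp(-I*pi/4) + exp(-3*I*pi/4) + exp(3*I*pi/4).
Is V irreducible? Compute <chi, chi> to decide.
Not irreducible (reducible): <chi, chi> = 11 > 1.

Details: <chi, chi> = (1/|G|) sum_C |C| * |chi(C)|^2 = (1/8)[1*|7|^2 + 1*|-1 + exp(-3*I*pi/4) + exp(3*I*pi/4) + 2*exp(I*pi/4) + 2*I|^2 + 1*|-1 + 2*I|^2 + 1*|-1 - 2*I + exp(-I*pi/4) + exp(I*pi/4) + 2*exp(3*I*pi/4)|^2 + 1*|-1|^2 + 1*|-1 + 2*exp(-3*I*pi/4) + exp(-I*pi/4) + exp(I*pi/4) + 2*I|^2 + 1*|-1 - 2*I|^2 + 1*|-1 - 2*I + 2*exp(-I*pi/4) + exp(-3*I*pi/4) + exp(3*I*pi/4)|^2]
  = (1/8)[(49) + (7 - 6*exp(3*I*pi/4) - 2*exp(-I*pi/4) - 2*exp(-3*I*pi/4) + 2*exp(I*pi/4)) + (5) + (7 - 2*exp(I*pi/4) + 2*exp(-3*I*pi/4) - 2*exp(3*I*pi/4) - 6*exp(-I*pi/4)) + (1) + (7 - 2*exp(I*pi/4) + 2*exp(-3*I*pi/4) - 2*exp(3*I*pi/4) - 6*exp(-I*pi/4)) + (5) + (7 - 6*exp(3*I*pi/4) - 2*exp(-I*pi/4) - 2*exp(-3*I*pi/4) + 2*exp(I*pi/4))] = 88/8 = 11.
(Exp terms are combined using exp(i*s)*conj(exp(i*t)) = exp(i*(s-t)), and sums of them are collapsed using the identity that for every m > 1 the m distinct m-th roots of unity sum to 0, e.g. 1 + exp(2*I*pi/3) + exp(-2*I*pi/3) = 0.)
A character is irreducible iff <chi, chi> = 1, so this representation is reducible.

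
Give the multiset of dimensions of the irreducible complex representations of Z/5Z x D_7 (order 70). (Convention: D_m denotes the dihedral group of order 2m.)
Dimensions: 1, 1, 1, 1, 1, 1, 1, 1, 1, 1, 2, 2, 2, 2, 2, 2, 2, 2, 2, 2, 2, 2, 2, 2, 2

Explanation: There are 25 irreducibles (= number of conjugacy classes). Their dimensions d_i satisfy sum d_i^2 = |G| = 70: 1 + 1 + 1 + 1 + 1 + 1 + 1 + 1 + 1 + 1 + 4 + 4 + 4 + 4 + 4 + 4 + 4 + 4 + 4 + 4 + 4 + 4 + 4 + 4 + 4 = 70. (For the product with Z/5Z: each of the 5 1-dim characters of Z/5Z tensors with each irrep of D_7, giving 5 copies of each D_7-dimension.)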